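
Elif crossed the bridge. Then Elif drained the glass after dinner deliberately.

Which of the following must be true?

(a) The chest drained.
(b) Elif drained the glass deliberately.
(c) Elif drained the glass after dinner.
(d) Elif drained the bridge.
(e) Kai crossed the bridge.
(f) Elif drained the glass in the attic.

(a) Not entailed — the glass is what drained, not the chest.
(b) Entailed — this follows by dropping conjuncts from the draining event's description.
(c) Entailed — dropping 'deliberately' leaves a sub-description the original still satisfies.
(d) Not entailed — Elif drained the glass, not the bridge; the bridge belongs to the crossing event.
(e) Not entailed — the passage has Elif crossing the bridge, not Kai.
(f) Not entailed — 'in the attic' adds information not in the original event.

(b), (c)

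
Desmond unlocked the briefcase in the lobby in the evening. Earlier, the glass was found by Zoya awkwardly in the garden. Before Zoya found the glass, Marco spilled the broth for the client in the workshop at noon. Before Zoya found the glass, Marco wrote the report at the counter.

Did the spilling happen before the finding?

The narrative orders the spilling before the finding.

yes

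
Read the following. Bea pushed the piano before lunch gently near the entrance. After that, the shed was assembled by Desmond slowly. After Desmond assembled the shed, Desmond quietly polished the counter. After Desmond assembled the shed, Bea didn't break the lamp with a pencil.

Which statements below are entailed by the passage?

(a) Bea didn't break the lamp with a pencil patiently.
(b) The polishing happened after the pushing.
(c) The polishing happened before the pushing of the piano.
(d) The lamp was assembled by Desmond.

(a), (b)

(a) Entailed — under negation, adding a further restriction is entailed: if no such breaking event occurred, none occurred patiently either.
(b) Entailed — the narrative places the pushing before the polishing.
(c) Not entailed — the narrative places the pushing before the polishing, not after.
(d) Not entailed — Desmond assembled the shed, not the lamp; the lamp belongs to the breaking event.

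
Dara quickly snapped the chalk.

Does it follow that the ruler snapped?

no

Nothing is said about any ruler; only the chalk is affected.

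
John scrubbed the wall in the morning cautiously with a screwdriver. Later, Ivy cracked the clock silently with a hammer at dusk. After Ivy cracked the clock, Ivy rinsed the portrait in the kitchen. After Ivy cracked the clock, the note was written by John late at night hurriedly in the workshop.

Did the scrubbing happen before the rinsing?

yes

The narrative orders the scrubbing before the rinsing.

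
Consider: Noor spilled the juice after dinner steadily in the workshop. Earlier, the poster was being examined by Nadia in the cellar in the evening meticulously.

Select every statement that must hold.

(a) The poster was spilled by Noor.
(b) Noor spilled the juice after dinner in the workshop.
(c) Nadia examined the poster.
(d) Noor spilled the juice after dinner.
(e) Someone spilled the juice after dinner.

(a) Not entailed — Noor spilled the juice, not the poster; the poster belongs to the examining event.
(b) Entailed — the original entails any weakening of itself; this just drops 'steadily'.
(c) Entailed — 'examine' is an activity; 'was examining' entails that some examining happened, so 'examined' holds.
(d) Entailed — this follows by dropping conjuncts from the spilling event's description.
(e) Entailed — the original entails any weakening of itself; this just drops 'steadily', 'in the workshop' and generalizes the agent.

(b), (c), (d), (e)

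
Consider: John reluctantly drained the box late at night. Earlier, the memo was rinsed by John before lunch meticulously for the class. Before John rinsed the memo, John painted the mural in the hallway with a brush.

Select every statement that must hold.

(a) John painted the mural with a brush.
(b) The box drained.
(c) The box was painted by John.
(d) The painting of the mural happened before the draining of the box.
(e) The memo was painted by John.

(a) Entailed — dropping 'in the hallway' leaves a sub-description the original still satisfies.
(b) Entailed — 'John drained the box' is causative; it entails the inchoative 'the box drained'.
(c) Not entailed — John painted the mural, not the box; the box belongs to the draining event.
(d) Entailed — the narrative places the painting before the draining.
(e) Not entailed — John painted the mural, not the memo; the memo belongs to the rinsing event.

(a), (b), (d)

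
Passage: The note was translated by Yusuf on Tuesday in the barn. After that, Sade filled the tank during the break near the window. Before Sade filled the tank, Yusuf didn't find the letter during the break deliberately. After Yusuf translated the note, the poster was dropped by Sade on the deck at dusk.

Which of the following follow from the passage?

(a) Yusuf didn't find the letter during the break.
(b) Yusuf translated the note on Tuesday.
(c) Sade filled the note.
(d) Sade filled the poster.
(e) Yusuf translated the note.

(b), (e)

(a) Not entailed — dropping 'deliberately' under negation is not valid — the original leaves open that Yusuf found the letter some other way.
(b) Entailed — this follows by dropping conjuncts from the translating event's description.
(c) Not entailed — Sade filled the tank, not the note; the note belongs to the translating event.
(d) Not entailed — Sade filled the tank, not the poster; the poster belongs to the dropping event.
(e) Entailed — the original entails any weakening of itself; this just drops 'in the barn', 'on Tuesday'.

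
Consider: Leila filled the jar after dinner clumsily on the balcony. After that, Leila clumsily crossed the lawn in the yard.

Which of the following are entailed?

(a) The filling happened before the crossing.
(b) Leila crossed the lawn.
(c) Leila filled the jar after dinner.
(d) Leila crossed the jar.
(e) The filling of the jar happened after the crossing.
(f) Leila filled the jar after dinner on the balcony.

(a) Entailed — the narrative places the filling before the crossing.
(b) Entailed — the original entails any weakening of itself; this just drops 'clumsily', 'in the yard'.
(c) Entailed — every conjunct here is already in the original filling event.
(d) Not entailed — Leila crossed the lawn, not the jar; the jar belongs to the filling event.
(e) Not entailed — the narrative places the filling before the crossing, not after.
(f) Entailed — every conjunct here is already in the original filling event.

(a), (b), (c), (f)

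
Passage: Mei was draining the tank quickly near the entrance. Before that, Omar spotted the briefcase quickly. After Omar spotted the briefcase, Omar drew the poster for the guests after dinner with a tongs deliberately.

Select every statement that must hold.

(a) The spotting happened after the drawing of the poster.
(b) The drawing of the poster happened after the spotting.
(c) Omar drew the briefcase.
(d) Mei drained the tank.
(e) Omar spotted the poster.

(b)

(a) Not entailed — the narrative places the spotting before the drawing, not after.
(b) Entailed — the narrative places the spotting before the drawing.
(c) Not entailed — Omar drew the poster, not the briefcase; the briefcase belongs to the spotting event.
(d) Not entailed — 'was draining' is progressive on an accomplishment; it does not entail the completed 'drained'.
(e) Not entailed — Omar spotted the briefcase, not the poster; the poster belongs to the drawing event.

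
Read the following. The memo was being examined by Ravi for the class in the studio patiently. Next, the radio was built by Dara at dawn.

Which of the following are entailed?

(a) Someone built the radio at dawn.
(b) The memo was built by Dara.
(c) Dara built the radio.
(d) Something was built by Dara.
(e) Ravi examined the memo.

(a), (c), (d), (e)

(a) Entailed — the original entails any weakening of itself; this just generalizes the agent.
(b) Not entailed — Dara built the radio, not the memo; the memo belongs to the examining event.
(c) Entailed — dropping 'at dawn' leaves a sub-description the original still satisfies.
(d) Entailed — the original entails any weakening of itself; this just drops 'at dawn' and generalizes the patient.
(e) Entailed — 'examine' is an activity; 'was examining' entails that some examining happened, so 'examined' holds.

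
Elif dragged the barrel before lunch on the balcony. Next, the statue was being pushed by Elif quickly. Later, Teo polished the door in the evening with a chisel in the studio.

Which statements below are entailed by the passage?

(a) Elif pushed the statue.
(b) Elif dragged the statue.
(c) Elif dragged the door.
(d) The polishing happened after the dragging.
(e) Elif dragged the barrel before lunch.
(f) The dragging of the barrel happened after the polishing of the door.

(a), (d), (e)

(a) Entailed — 'push' is an activity; 'was pushing' entails that some pushing happened, so 'pushed' holds.
(b) Not entailed — Elif dragged the barrel, not the statue; the statue belongs to the pushing event.
(c) Not entailed — Elif dragged the barrel, not the door; the door belongs to the polishing event.
(d) Entailed — the narrative places the dragging before the polishing.
(e) Entailed — the original entails any weakening of itself; this just drops 'on the balcony'.
(f) Not entailed — the narrative places the dragging before the polishing, not after.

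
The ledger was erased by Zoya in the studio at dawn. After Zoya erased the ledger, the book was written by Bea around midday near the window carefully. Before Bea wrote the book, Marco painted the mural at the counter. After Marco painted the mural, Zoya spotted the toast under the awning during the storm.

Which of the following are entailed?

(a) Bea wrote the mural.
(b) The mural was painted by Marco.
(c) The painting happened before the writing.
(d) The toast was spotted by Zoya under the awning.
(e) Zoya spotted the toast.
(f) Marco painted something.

(b), (c), (d), (e), (f)

(a) Not entailed — Bea wrote the book, not the mural; the mural belongs to the painting event.
(b) Entailed — the original entails any weakening of itself; this just drops 'at the counter'.
(c) Entailed — the narrative places the painting before the writing.
(d) Entailed — the original entails any weakening of itself; this just drops 'during the storm'.
(e) Entailed — dropping 'under the awning', 'during the storm' leaves a sub-description the original still satisfies.
(f) Entailed — every conjunct here is already in the original painting event.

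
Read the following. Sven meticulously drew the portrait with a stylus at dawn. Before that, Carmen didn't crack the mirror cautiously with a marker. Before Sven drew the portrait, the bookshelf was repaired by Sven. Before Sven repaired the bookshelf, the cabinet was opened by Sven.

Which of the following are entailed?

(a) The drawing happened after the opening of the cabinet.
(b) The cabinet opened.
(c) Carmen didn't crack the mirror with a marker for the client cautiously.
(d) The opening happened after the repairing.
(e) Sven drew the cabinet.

(a), (b), (c)

(a) Entailed — the narrative places the opening before the drawing.
(b) Entailed — 'Sven opened the cabinet' is causative; it entails the inchoative 'the cabinet opened'.
(c) Entailed — under negation, adding a further restriction is entailed: if no such cracking event occurred, none occurred for the client either.
(d) Not entailed — the narrative places the opening before the repairing, not after.
(e) Not entailed — Sven drew the portrait, not the cabinet; the cabinet belongs to the opening event.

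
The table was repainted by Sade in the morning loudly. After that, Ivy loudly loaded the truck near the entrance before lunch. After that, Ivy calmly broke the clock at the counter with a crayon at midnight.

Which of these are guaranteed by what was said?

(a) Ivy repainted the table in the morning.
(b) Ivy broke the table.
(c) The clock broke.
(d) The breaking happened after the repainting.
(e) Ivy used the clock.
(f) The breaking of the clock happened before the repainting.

(c), (d)

(a) Not entailed — the passage has Sade repainting the table, not Ivy.
(b) Not entailed — Ivy broke the clock, not the table; the table belongs to the repainting event.
(c) Entailed — 'Ivy broke the clock' is causative; it entails the inchoative 'the clock broke'.
(d) Entailed — the narrative places the repainting before the breaking.
(e) Not entailed — the clock is the patient, not an instrument — Ivy used a crayon.
(f) Not entailed — the narrative places the repainting before the breaking, not after.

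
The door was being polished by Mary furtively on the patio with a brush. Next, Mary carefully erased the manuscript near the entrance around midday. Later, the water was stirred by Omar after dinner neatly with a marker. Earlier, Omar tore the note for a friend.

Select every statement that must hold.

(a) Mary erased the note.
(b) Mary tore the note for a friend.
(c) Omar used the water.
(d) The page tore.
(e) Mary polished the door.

(a) Not entailed — Mary erased the manuscript, not the note; the note belongs to the tearing event.
(b) Not entailed — the passage has Omar tearing the note, not Mary.
(c) Not entailed — the water is the patient, not an instrument — Omar used a marker.
(d) Not entailed — the note is what tore, not the page.
(e) Entailed — 'polish' is an activity; 'was polishing' entails that some polishing happened, so 'polished' holds.

(e)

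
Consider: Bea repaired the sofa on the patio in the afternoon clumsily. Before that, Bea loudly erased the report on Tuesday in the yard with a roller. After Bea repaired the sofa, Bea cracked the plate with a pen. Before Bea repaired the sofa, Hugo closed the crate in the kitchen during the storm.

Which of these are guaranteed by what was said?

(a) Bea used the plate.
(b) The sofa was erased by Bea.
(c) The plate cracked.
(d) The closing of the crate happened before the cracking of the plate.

(a) Not entailed — the plate is the patient, not an instrument — Bea used a pen.
(b) Not entailed — Bea erased the report, not the sofa; the sofa belongs to the repairing event.
(c) Entailed — 'Bea cracked the plate' is causative; it entails the inchoative 'the plate cracked'.
(d) Entailed — the narrative places the closing before the cracking.

(c), (d)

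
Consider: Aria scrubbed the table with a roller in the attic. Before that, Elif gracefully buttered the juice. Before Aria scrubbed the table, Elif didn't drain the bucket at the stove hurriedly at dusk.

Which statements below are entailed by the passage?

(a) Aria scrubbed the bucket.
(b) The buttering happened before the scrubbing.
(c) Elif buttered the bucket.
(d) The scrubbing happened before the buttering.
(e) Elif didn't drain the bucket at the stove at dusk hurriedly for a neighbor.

(b), (e)

(a) Not entailed — Aria scrubbed the table, not the bucket; the bucket belongs to the draining event.
(b) Entailed — the narrative places the buttering before the scrubbing.
(c) Not entailed — Elif buttered the juice, not the bucket; the bucket belongs to the draining event.
(d) Not entailed — the narrative places the buttering before the scrubbing, not after.
(e) Entailed — under negation, adding a further restriction is entailed: if no such draining event occurred, none occurred for a neighbor either.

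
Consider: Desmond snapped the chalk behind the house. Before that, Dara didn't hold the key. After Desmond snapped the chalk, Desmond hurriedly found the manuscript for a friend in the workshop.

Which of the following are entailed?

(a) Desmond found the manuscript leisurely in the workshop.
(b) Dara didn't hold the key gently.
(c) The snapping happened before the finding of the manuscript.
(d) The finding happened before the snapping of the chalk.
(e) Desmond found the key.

(b), (c)

(a) Not entailed — 'leisurely' adds a manner not in (and inconsistent with) the original.
(b) Entailed — under negation, adding a further restriction is entailed: if no such holding event occurred, none occurred gently either.
(c) Entailed — the narrative places the snapping before the finding.
(d) Not entailed — the narrative places the snapping before the finding, not after.
(e) Not entailed — Desmond found the manuscript, not the key; the key belongs to the holding event.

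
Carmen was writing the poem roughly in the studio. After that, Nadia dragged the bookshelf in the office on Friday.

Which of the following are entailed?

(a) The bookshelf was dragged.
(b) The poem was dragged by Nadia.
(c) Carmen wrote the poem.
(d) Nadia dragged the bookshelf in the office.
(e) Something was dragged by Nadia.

(a), (d), (e)

(a) Entailed — every conjunct here is already in the original dragging event.
(b) Not entailed — Nadia dragged the bookshelf, not the poem; the poem belongs to the writing event.
(c) Not entailed — 'was writing' is progressive on an accomplishment; it does not entail the completed 'wrote'.
(d) Entailed — this follows by dropping conjuncts from the dragging event's description.
(e) Entailed — every conjunct here is already in the original dragging event.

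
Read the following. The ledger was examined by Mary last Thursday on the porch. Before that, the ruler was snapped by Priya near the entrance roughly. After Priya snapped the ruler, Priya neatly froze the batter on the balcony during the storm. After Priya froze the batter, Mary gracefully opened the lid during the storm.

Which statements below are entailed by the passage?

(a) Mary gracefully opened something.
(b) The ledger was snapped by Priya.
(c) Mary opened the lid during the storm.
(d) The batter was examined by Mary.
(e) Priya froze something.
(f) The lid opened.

(a), (c), (e), (f)

(a) Entailed — dropping 'during the storm' and generalizing the patient leaves a sub-description the original still satisfies.
(b) Not entailed — Priya snapped the ruler, not the ledger; the ledger belongs to the examining event.
(c) Entailed — the original entails any weakening of itself; this just drops 'gracefully'.
(d) Not entailed — Mary examined the ledger, not the batter; the batter belongs to the freezing event.
(e) Entailed — every conjunct here is already in the original freezing event.
(f) Entailed — 'Mary opened the lid' is causative; it entails the inchoative 'the lid opened'.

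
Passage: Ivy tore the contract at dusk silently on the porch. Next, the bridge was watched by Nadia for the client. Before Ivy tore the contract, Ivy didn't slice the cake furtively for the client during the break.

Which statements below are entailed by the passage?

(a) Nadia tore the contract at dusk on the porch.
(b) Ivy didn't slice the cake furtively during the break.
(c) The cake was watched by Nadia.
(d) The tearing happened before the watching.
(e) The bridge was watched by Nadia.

(d), (e)

(a) Not entailed — the passage has Ivy tearing the contract, not Nadia.
(b) Not entailed — dropping 'for the client' under negation is not valid — the original leaves open that Ivy sliced the cake some other way.
(c) Not entailed — Nadia watched the bridge, not the cake; the cake belongs to the slicing event.
(d) Entailed — the narrative places the tearing before the watching.
(e) Entailed — this follows by dropping conjuncts from the watching event's description.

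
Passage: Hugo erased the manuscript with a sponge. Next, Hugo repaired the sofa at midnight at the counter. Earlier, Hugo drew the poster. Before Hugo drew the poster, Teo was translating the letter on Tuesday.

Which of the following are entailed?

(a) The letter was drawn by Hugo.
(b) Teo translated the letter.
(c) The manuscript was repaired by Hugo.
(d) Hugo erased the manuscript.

(d)

(a) Not entailed — Hugo drew the poster, not the letter; the letter belongs to the translating event.
(b) Not entailed — 'was translating' is progressive on an accomplishment; it does not entail the completed 'translated'.
(c) Not entailed — Hugo repaired the sofa, not the manuscript; the manuscript belongs to the erasing event.
(d) Entailed — the original entails any weakening of itself; this just drops 'with a sponge'.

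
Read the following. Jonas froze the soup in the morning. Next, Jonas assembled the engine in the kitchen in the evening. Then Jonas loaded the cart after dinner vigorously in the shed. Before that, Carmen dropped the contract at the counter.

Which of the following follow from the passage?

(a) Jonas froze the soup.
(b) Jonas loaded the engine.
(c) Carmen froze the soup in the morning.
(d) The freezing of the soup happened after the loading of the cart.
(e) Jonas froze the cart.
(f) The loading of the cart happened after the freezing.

(a) Entailed — dropping 'in the morning' leaves a sub-description the original still satisfies.
(b) Not entailed — Jonas loaded the cart, not the engine; the engine belongs to the assembling event.
(c) Not entailed — the passage has Jonas freezing the soup, not Carmen.
(d) Not entailed — the narrative places the freezing before the loading, not after.
(e) Not entailed — Jonas froze the soup, not the cart; the cart belongs to the loading event.
(f) Entailed — the narrative places the freezing before the loading.

(a), (f)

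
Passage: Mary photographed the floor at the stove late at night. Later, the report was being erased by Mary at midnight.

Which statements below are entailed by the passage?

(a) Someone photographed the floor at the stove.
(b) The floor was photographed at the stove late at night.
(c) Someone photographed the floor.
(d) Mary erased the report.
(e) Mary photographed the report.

(a) Entailed — the original entails any weakening of itself; this just drops 'late at night' and generalizes the agent.
(b) Entailed — the original entails any weakening of itself; this just generalizes the agent.
(c) Entailed — every conjunct here is already in the original photographing event.
(d) Not entailed — 'was erasing' is progressive on an accomplishment; it does not entail the completed 'erased'.
(e) Not entailed — Mary photographed the floor, not the report; the report belongs to the erasing event.

(a), (b), (c)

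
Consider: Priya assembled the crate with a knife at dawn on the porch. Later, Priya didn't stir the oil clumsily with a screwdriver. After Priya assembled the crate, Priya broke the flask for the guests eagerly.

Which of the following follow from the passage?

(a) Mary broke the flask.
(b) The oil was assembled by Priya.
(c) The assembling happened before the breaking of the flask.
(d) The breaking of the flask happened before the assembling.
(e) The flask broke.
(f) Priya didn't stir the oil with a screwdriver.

(c), (e)

(a) Not entailed — the passage has Priya breaking the flask, not Mary.
(b) Not entailed — Priya assembled the crate, not the oil; the oil belongs to the stirring event.
(c) Entailed — the narrative places the assembling before the breaking.
(d) Not entailed — the narrative places the assembling before the breaking, not after.
(e) Entailed — 'Priya broke the flask' is causative; it entails the inchoative 'the flask broke'.
(f) Not entailed — dropping 'clumsily' under negation is not valid — the original leaves open that Priya stirred the oil some other way.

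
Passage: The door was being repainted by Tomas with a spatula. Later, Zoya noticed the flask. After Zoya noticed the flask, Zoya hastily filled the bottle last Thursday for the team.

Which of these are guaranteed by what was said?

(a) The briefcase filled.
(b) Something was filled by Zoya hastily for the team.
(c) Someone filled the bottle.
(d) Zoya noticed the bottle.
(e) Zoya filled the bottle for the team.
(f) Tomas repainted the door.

(a) Not entailed — the bottle is what filled, not the briefcase.
(b) Entailed — every conjunct here is already in the original filling event.
(c) Entailed — every conjunct here is already in the original filling event.
(d) Not entailed — Zoya noticed the flask, not the bottle; the bottle belongs to the filling event.
(e) Entailed — dropping 'last Thursday', 'hastily' leaves a sub-description the original still satisfies.
(f) Not entailed — 'was repainting' is progressive on an accomplishment; it does not entail the completed 'repainted'.

(b), (c), (e)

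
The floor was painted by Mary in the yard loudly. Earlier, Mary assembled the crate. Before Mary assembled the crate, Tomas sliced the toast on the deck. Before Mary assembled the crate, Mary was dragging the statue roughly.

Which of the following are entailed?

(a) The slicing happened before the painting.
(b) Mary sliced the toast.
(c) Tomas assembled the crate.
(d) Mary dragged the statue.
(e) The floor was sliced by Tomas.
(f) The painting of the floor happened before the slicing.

(a), (d)

(a) Entailed — the narrative places the slicing before the painting.
(b) Not entailed — the passage has Tomas slicing the toast, not Mary.
(c) Not entailed — the passage has Mary assembling the crate, not Tomas.
(d) Entailed — 'drag' is an activity; 'was dragging' entails that some dragging happened, so 'dragged' holds.
(e) Not entailed — Tomas sliced the toast, not the floor; the floor belongs to the painting event.
(f) Not entailed — the narrative places the slicing before the painting, not after.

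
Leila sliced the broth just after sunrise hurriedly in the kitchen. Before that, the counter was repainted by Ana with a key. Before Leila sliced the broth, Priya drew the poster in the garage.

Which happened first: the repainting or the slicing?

The connectives place the repainting before the slicing.

the repainting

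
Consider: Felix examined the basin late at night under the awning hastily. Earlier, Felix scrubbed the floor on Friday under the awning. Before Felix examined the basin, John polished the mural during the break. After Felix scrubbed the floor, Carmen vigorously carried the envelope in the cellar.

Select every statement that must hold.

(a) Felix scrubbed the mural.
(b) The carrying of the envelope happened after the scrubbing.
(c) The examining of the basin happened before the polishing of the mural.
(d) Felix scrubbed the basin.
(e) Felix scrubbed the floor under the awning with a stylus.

(b)

(a) Not entailed — Felix scrubbed the floor, not the mural; the mural belongs to the polishing event.
(b) Entailed — the narrative places the scrubbing before the carrying.
(c) Not entailed — the narrative places the polishing before the examining, not after.
(d) Not entailed — Felix scrubbed the floor, not the basin; the basin belongs to the examining event.
(e) Not entailed — 'with a stylus' adds information not in the original event.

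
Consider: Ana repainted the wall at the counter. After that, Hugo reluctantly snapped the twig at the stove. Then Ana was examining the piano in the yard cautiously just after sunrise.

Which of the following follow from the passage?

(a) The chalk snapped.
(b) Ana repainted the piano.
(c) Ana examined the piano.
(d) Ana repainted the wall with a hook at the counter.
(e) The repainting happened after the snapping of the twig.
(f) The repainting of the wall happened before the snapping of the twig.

(c), (f)

(a) Not entailed — the twig is what snapped, not the chalk.
(b) Not entailed — Ana repainted the wall, not the piano; the piano belongs to the examining event.
(c) Entailed — 'examine' is an activity; 'was examining' entails that some examining happened, so 'examined' holds.
(d) Not entailed — 'with a hook' adds information not in the original event.
(e) Not entailed — the narrative places the repainting before the snapping, not after.
(f) Entailed — the narrative places the repainting before the snapping.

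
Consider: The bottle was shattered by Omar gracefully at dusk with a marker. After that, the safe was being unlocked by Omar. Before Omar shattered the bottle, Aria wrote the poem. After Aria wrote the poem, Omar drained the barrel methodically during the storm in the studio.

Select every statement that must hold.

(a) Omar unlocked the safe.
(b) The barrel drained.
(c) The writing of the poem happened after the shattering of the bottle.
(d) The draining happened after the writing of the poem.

(a) Not entailed — 'was unlocking' is progressive on an accomplishment; it does not entail the completed 'unlocked'.
(b) Entailed — 'Omar drained the barrel' is causative; it entails the inchoative 'the barrel drained'.
(c) Not entailed — the narrative places the writing before the shattering, not after.
(d) Entailed — the narrative places the writing before the draining.

(b), (d)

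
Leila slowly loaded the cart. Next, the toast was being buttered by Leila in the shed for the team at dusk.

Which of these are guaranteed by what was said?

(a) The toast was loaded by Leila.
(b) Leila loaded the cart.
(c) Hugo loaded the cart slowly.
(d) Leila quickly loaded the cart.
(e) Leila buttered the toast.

(b)

(a) Not entailed — Leila loaded the cart, not the toast; the toast belongs to the buttering event.
(b) Entailed — every conjunct here is already in the original loading event.
(c) Not entailed — the passage has Leila loading the cart, not Hugo.
(d) Not entailed — 'quickly' adds a manner not in (and inconsistent with) the original.
(e) Not entailed — 'was buttering' is progressive on an accomplishment; it does not entail the completed 'buttered'.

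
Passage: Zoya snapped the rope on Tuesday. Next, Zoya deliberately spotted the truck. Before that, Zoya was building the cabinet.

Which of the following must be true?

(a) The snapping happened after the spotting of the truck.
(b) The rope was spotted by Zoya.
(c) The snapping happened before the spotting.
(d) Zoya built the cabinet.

(a) Not entailed — the narrative places the snapping before the spotting, not after.
(b) Not entailed — Zoya spotted the truck, not the rope; the rope belongs to the snapping event.
(c) Entailed — the narrative places the snapping before the spotting.
(d) Not entailed — 'was building' is progressive on an accomplishment; it does not entail the completed 'built'.

(c)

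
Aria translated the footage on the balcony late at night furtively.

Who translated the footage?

Aria

'Aria' marks the agent of the translating event.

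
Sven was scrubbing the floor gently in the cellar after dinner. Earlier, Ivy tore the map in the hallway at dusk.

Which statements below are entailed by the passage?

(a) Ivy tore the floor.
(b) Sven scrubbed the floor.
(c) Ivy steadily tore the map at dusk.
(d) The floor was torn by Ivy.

(a) Not entailed — Ivy tore the map, not the floor; the floor belongs to the scrubbing event.
(b) Entailed — 'scrub' is an activity; 'was scrubbing' entails that some scrubbing happened, so 'scrubbed' holds.
(c) Not entailed — 'steadily' adds information not in the original event.
(d) Not entailed — Ivy tore the map, not the floor; the floor belongs to the scrubbing event.

(b)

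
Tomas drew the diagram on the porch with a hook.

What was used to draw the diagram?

a hook

'with a hook' marks the instrument of the drawing event.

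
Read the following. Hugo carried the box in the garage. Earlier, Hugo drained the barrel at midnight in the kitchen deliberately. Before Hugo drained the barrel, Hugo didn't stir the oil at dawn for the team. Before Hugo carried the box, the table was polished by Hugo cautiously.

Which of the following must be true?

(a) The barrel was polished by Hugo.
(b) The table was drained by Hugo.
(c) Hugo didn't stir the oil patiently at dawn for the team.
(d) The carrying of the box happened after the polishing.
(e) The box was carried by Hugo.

(a) Not entailed — Hugo polished the table, not the barrel; the barrel belongs to the draining event.
(b) Not entailed — Hugo drained the barrel, not the table; the table belongs to the polishing event.
(c) Entailed — under negation, adding a further restriction is entailed: if no such stirring event occurred, none occurred patiently either.
(d) Entailed — the narrative places the polishing before the carrying.
(e) Entailed — the original entails any weakening of itself; this just drops 'in the garage'.

(c), (d), (e)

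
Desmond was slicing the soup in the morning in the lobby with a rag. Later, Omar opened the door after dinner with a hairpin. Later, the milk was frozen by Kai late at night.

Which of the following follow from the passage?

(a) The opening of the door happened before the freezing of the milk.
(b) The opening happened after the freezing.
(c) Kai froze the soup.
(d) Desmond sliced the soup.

(a) Entailed — the narrative places the opening before the freezing.
(b) Not entailed — the narrative places the opening before the freezing, not after.
(c) Not entailed — Kai froze the milk, not the soup; the soup belongs to the slicing event.
(d) Not entailed — 'was slicing' is progressive on an accomplishment; it does not entail the completed 'sliced'.

(a)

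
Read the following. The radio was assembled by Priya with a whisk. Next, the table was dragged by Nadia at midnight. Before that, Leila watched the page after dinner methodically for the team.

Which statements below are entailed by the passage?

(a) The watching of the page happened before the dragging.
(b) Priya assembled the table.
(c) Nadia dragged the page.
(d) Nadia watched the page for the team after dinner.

(a) Entailed — the narrative places the watching before the dragging.
(b) Not entailed — Priya assembled the radio, not the table; the table belongs to the dragging event.
(c) Not entailed — Nadia dragged the table, not the page; the page belongs to the watching event.
(d) Not entailed — the passage has Leila watching the page, not Nadia.

(a)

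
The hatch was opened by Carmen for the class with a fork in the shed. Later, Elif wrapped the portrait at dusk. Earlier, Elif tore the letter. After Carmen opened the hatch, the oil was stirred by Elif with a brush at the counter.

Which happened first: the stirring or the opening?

The connectives place the opening before the stirring.

the opening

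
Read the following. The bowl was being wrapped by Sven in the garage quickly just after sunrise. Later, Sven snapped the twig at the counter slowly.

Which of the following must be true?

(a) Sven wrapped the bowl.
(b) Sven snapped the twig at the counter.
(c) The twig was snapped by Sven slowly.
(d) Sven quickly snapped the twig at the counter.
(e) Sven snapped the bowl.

(b), (c)

(a) Not entailed — 'was wrapping' is progressive on an accomplishment; it does not entail the completed 'wrapped'.
(b) Entailed — dropping 'slowly' leaves a sub-description the original still satisfies.
(c) Entailed — every conjunct here is already in the original snapping event.
(d) Not entailed — 'quickly' adds a manner not in (and inconsistent with) the original.
(e) Not entailed — Sven snapped the twig, not the bowl; the bowl belongs to the wrapping event.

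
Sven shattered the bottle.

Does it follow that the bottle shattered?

'Sven shattered the bottle' is the causative; it entails the inchoative 'the bottle shattered'.

yes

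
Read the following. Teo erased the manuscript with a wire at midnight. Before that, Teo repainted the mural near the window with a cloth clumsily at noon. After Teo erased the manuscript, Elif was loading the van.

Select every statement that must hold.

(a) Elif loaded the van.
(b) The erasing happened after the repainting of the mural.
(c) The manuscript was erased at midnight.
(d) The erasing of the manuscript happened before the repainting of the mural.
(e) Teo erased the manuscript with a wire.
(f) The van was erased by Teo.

(b), (c), (e)

(a) Not entailed — 'was loading' is progressive on an accomplishment; it does not entail the completed 'loaded'.
(b) Entailed — the narrative places the repainting before the erasing.
(c) Entailed — every conjunct here is already in the original erasing event.
(d) Not entailed — the narrative places the repainting before the erasing, not after.
(e) Entailed — every conjunct here is already in the original erasing event.
(f) Not entailed — Teo erased the manuscript, not the van; the van belongs to the loading event.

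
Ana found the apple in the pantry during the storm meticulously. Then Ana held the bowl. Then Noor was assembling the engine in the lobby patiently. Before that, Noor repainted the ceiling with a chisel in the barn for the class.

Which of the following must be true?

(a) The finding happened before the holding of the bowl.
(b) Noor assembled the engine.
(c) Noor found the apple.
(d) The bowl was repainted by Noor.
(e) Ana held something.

(a), (e)

(a) Entailed — the narrative places the finding before the holding.
(b) Not entailed — 'was assembling' is progressive on an accomplishment; it does not entail the completed 'assembled'.
(c) Not entailed — the passage has Ana finding the apple, not Noor.
(d) Not entailed — Noor repainted the ceiling, not the bowl; the bowl belongs to the holding event.
(e) Entailed — every conjunct here is already in the original holding event.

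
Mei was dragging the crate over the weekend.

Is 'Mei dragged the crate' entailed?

'drag' is atelic; if Mei was dragging the crate, then Mei dragged the crate (for some time).

yes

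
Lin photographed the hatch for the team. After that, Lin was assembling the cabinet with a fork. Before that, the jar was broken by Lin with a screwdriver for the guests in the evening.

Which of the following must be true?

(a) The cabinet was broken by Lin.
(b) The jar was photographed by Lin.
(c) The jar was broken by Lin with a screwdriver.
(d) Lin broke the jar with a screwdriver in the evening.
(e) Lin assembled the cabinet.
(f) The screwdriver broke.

(c), (d)

(a) Not entailed — Lin broke the jar, not the cabinet; the cabinet belongs to the assembling event.
(b) Not entailed — Lin photographed the hatch, not the jar; the jar belongs to the breaking event.
(c) Entailed — every conjunct here is already in the original breaking event.
(d) Entailed — this follows by dropping conjuncts from the breaking event's description.
(e) Not entailed — 'was assembling' is progressive on an accomplishment; it does not entail the completed 'assembled'.
(f) Not entailed — the jar is what broke, not the screwdriver.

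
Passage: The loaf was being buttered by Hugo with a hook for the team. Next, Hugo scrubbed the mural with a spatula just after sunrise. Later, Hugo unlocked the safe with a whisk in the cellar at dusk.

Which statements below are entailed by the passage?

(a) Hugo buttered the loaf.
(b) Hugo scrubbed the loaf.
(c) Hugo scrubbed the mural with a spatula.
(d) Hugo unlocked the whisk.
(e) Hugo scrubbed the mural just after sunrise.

(c), (e)

(a) Not entailed — 'was buttering' is progressive on an accomplishment; it does not entail the completed 'buttered'.
(b) Not entailed — Hugo scrubbed the mural, not the loaf; the loaf belongs to the buttering event.
(c) Entailed — dropping 'just after sunrise' leaves a sub-description the original still satisfies.
(d) Not entailed — the whisk is the instrument, not what was unlocked.
(e) Entailed — every conjunct here is already in the original scrubbing event.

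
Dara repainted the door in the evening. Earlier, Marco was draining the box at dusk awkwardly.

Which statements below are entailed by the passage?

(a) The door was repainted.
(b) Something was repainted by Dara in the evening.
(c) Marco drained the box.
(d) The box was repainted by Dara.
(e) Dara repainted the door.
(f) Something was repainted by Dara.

(a) Entailed — dropping 'in the evening' and generalizing the agent leaves a sub-description the original still satisfies.
(b) Entailed — the original entails any weakening of itself; this just generalizes the patient.
(c) Not entailed — 'was draining' is progressive on an accomplishment; it does not entail the completed 'drained'.
(d) Not entailed — Dara repainted the door, not the box; the box belongs to the draining event.
(e) Entailed — the original entails any weakening of itself; this just drops 'in the evening'.
(f) Entailed — dropping 'in the evening' and generalizing the patient leaves a sub-description the original still satisfies.

(a), (b), (e), (f)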